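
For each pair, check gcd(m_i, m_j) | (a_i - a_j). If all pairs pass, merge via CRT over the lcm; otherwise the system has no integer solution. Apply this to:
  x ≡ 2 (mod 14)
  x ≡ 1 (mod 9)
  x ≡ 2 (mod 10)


Moduli 14, 9, 10 are not pairwise coprime, so CRT works modulo lcm(m_i) when all pairwise compatibility conditions hold.
Pairwise compatibility: gcd(m_i, m_j) must divide a_i - a_j for every pair.
Merge one congruence at a time:
  Start: x ≡ 2 (mod 14).
  Combine with x ≡ 1 (mod 9): gcd(14, 9) = 1; 1 - 2 = -1, which IS divisible by 1, so compatible.
    Write x = 2 + 14·t and substitute into x ≡ 1 (mod 9): 14·t ≡ 1 − 2 = -1 (mod 9).
    Reduce coefficients mod 9: 5·t ≡ 8 (mod 9).
    The inverse of 5 mod 9 is 2 (since 5·2 = 10 = 1·9 + 1), so t ≡ 2·8 = 16 ≡ 7 (mod 9).
    Then x = 2 + 14·7 = 100, valid modulo lcm(14, 9) = 126: x ≡ 100 (mod 126).
  Combine with x ≡ 2 (mod 10): gcd(126, 10) = 2; 2 - 100 = -98, which IS divisible by 2, so compatible.
    Write x = 100 + 126·t and substitute into x ≡ 2 (mod 10): 126·t ≡ 2 − 100 = -98 (mod 10).
    Divide the congruence (and modulus) by g = 2: 63·t ≡ -49 (mod 5).
    Reduce coefficients mod 5: 3·t ≡ 1 (mod 5).
    The inverse of 3 mod 5 is 2 (since 3·2 = 6 = 1·5 + 1), so t ≡ 2·1 = 2 ≡ 2 (mod 5).
    Then x = 100 + 126·2 = 352, valid modulo lcm(126, 10) = 630: x ≡ 352 (mod 630).
Verify: 352 mod 14 = 2, 352 mod 9 = 1, 352 mod 10 = 2.

x ≡ 352 (mod 630).


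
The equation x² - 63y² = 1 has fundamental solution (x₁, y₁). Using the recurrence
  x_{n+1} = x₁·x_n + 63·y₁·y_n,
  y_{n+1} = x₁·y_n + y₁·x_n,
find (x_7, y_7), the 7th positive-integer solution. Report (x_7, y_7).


Step 1: Find the fundamental solution (x₁, y₁) of x² - 63y² = 1.
  Expand √63 as a continued fraction. a₀ = ⌊√63⌋ = 7; iterate m_{k+1} = d_k·a_k − m_k, d_{k+1} = (63 − m_{k+1}²)/d_k, a_{k+1} = ⌊(a₀ + m_{k+1})/d_{k+1}⌋ (starting m₀ = 0, d₀ = 1), with convergents p_k = a_k·p_{k-1} + p_{k-2}, q_k = a_k·q_{k-1} + q_{k-2} (p₋₁ = 1, q₋₁ = 0):
  k = 0: a₀ = 7; p₀/q₀ = 7/1; p₀² − 63·q₀² = 49 − 63 = -14.
  k = 1: m = 7, d = 14, a = ⌊(7 + 7)/14⌋ = 1; p/q = (1·7 + 1)/(1·1 + 0) = 8/1; p² − 63·q² = 64 − 63 = 1.
  The first convergent with p² − 63·q² = 1 gives the fundamental solution (x₁, y₁) = (8, 1).
Step 2: Apply the recurrence (x_{n+1}, y_{n+1}) = (x₁x_n + 63y₁y_n, x₁y_n + y₁x_n) repeatedly.
  From (x_1, y_1) = (8, 1): x_2 = 8·8 + 63·1·1 = 127; y_2 = 8·1 + 1·8 = 16.
  From (x_2, y_2) = (127, 16): x_3 = 8·127 + 63·1·16 = 2024; y_3 = 8·16 + 1·127 = 255.
  From (x_3, y_3) = (2024, 255): x_4 = 8·2024 + 63·1·255 = 32257; y_4 = 8·255 + 1·2024 = 4064.
  From (x_4, y_4) = (32257, 4064): x_5 = 8·32257 + 63·1·4064 = 514088; y_5 = 8·4064 + 1·32257 = 64769.
  From (x_5, y_5) = (514088, 64769): x_6 = 8·514088 + 63·1·64769 = 8193151; y_6 = 8·64769 + 1·514088 = 1032240.
  From (x_6, y_6) = (8193151, 1032240): x_7 = 8·8193151 + 63·1·1032240 = 130576328; y_7 = 8·1032240 + 1·8193151 = 16451071.
Step 3: Verify x_7² - 63·y_7² = 17050177433963584 - 17050177433963583 = 1 (should be 1). ✓

(x_1, y_1) = (8, 1); (x_7, y_7) = (130576328, 16451071).


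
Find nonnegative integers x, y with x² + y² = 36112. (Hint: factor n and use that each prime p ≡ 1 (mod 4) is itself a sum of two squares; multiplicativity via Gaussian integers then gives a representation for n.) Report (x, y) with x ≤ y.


Step 1: Factor n = 36112 = 2^4 · 37 · 61.
Step 2: Check the mod-4 condition on each prime factor: 2 = 2 (special); 37 ≡ 1 (mod 4), exponent 1; 61 ≡ 1 (mod 4), exponent 1.
All primes ≡ 3 (mod 4) appear to even exponent (or don't appear), so by the two-squares theorem n IS expressible as a sum of two squares.
Step 3: Build a representation. Group n = k² · m with k = 4 and m = 37 · 61 = 2257 (a product of primes ≡ 1 (mod 4)); a representation of m scales to one of n via (k·x)² + (k·y)² = k²(x² + y²). Each prime p ≡ 1 (mod 4) is itself a sum of two squares; find a² by testing p − a² for a perfect square:
  37: 37 − 1² = 36 = 6² ⇒ 37 = 1² + 6².
  61: 61 − 1² = 60, 61 − 2² = 57, 61 − 3² = 52, 61 − 4² = 45, 61 − 5² = 36 = 6² ⇒ 61 = 5² + 6².
  Combine using the Brahmagupta–Fibonacci identity (a² + b²)(c² + d²) = (ac − bd)² + (ad + bc)² = (ac + bd)² + (ad − bc)²:
  37 · 61 = 2257: from (1² + 6²)(5² + 6²), take (1·5 − 6·6, 1·6 + 6·5) = (5 − 36, 6 + 30) = (-31, 36); dropping signs (only squares matter) gives (31, 36); check 31² + 36² = 961 + 1296 = 2257 ✓.
  Scale by k = 4: (4·31, 4·36) = (124, 144).
Step 4: Order so x ≤ y and verify: 124² + 144² = 15376 + 20736 = 36112 = n. ✓

n = 36112 = 124² + 144² (one valid representation with x ≤ y).


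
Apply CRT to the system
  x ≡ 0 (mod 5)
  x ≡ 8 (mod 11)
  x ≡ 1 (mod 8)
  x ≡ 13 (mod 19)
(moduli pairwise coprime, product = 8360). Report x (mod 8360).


Product of moduli M = 5 · 11 · 8 · 19 = 8360.
Merge one congruence at a time:
  Start: x ≡ 0 (mod 5).
  Combine with x ≡ 8 (mod 11); new modulus lcm = 55.
    Write x = 0 + 5·t and substitute into x ≡ 8 (mod 11): 5·t ≡ 8 − 0 = 8 (mod 11).
    The inverse of 5 mod 11 is 9 (since 5·9 = 45 = 4·11 + 1), so t ≡ 9·8 = 72 ≡ 6 (mod 11).
    Then x = 0 + 5·6 = 30, valid modulo lcm(5, 11) = 55: x ≡ 30 (mod 55).
  Combine with x ≡ 1 (mod 8); new modulus lcm = 440.
    Write x = 30 + 55·t and substitute into x ≡ 1 (mod 8): 55·t ≡ 1 − 30 = -29 (mod 8).
    Reduce coefficients mod 8: 7·t ≡ 3 (mod 8).
    The inverse of 7 mod 8 is 7 (since 7·7 = 49 = 6·8 + 1), so t ≡ 7·3 = 21 ≡ 5 (mod 8).
    Then x = 30 + 55·5 = 305, valid modulo lcm(55, 8) = 440: x ≡ 305 (mod 440).
  Combine with x ≡ 13 (mod 19); new modulus lcm = 8360.
    Write x = 305 + 440·t and substitute into x ≡ 13 (mod 19): 440·t ≡ 13 − 305 = -292 (mod 19).
    Reduce coefficients mod 19: 3·t ≡ 12 (mod 19).
    The inverse of 3 mod 19 is 13 (since 3·13 = 39 = 2·19 + 1), so t ≡ 13·12 = 156 ≡ 4 (mod 19).
    Then x = 305 + 440·4 = 2065, valid modulo lcm(440, 19) = 8360: x ≡ 2065 (mod 8360).
Verify against each original: 2065 mod 5 = 0, 2065 mod 11 = 8, 2065 mod 8 = 1, 2065 mod 19 = 13.

x ≡ 2065 (mod 8360).


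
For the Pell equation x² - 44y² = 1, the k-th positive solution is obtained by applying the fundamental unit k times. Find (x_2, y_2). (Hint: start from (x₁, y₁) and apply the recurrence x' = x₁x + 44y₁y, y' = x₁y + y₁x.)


Step 1: Find the fundamental solution (x₁, y₁) of x² - 44y² = 1.
  Expand √44 as a continued fraction. a₀ = ⌊√44⌋ = 6; iterate m_{k+1} = d_k·a_k − m_k, d_{k+1} = (44 − m_{k+1}²)/d_k, a_{k+1} = ⌊(a₀ + m_{k+1})/d_{k+1}⌋ (starting m₀ = 0, d₀ = 1), with convergents p_k = a_k·p_{k-1} + p_{k-2}, q_k = a_k·q_{k-1} + q_{k-2} (p₋₁ = 1, q₋₁ = 0):
  k = 0: a₀ = 6; p₀/q₀ = 6/1; p₀² − 44·q₀² = 36 − 44 = -8.
  k = 1: m = 6, d = 8, a = ⌊(6 + 6)/8⌋ = 1; p/q = (1·6 + 1)/(1·1 + 0) = 7/1; p² − 44·q² = 49 − 44 = 5.
  k = 2: m = 2, d = 5, a = ⌊(6 + 2)/5⌋ = 1; p/q = (1·7 + 6)/(1·1 + 1) = 13/2; p² − 44·q² = 169 − 176 = -7.
  k = 3: m = 3, d = 7, a = ⌊(6 + 3)/7⌋ = 1; p/q = (1·13 + 7)/(1·2 + 1) = 20/3; p² − 44·q² = 400 − 396 = 4.
  k = 4: m = 4, d = 4, a = ⌊(6 + 4)/4⌋ = 2; p/q = (2·20 + 13)/(2·3 + 2) = 53/8; p² − 44·q² = 2809 − 2816 = -7.
  k = 5: m = 4, d = 7, a = ⌊(6 + 4)/7⌋ = 1; p/q = (1·53 + 20)/(1·8 + 3) = 73/11; p² − 44·q² = 5329 − 5324 = 5.
  k = 6: m = 3, d = 5, a = ⌊(6 + 3)/5⌋ = 1; p/q = (1·73 + 53)/(1·11 + 8) = 126/19; p² − 44·q² = 15876 − 15884 = -8.
  k = 7: m = 2, d = 8, a = ⌊(6 + 2)/8⌋ = 1; p/q = (1·126 + 73)/(1·19 + 11) = 199/30; p² − 44·q² = 39601 − 39600 = 1.
  The first convergent with p² − 44·q² = 1 gives the fundamental solution (x₁, y₁) = (199, 30).
Step 2: Apply the recurrence (x_{n+1}, y_{n+1}) = (x₁x_n + 44y₁y_n, x₁y_n + y₁x_n) repeatedly.
  From (x_1, y_1) = (199, 30): x_2 = 199·199 + 44·30·30 = 79201; y_2 = 199·30 + 30·199 = 11940.
Step 3: Verify x_2² - 44·y_2² = 6272798401 - 6272798400 = 1 (should be 1). ✓

(x_1, y_1) = (199, 30); (x_2, y_2) = (79201, 11940).


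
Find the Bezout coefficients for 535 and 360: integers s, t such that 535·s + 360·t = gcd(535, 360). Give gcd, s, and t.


Euclidean algorithm on (535, 360) — divide until remainder is 0:
  535 = 1 · 360 + 175
  360 = 2 · 175 + 10
  175 = 17 · 10 + 5
  10 = 2 · 5 + 0
gcd(535, 360) = 5.
Track Bezout coefficients alongside the remainders: start with r₀ = 535 = a·1 + b·0 (s = 1, t = 0) and r₁ = 360 = a·0 + b·1 (s = 0, t = 1); each new remainder r_{k+1} = r_{k-1} − q_k·r_k inherits s_{k+1} = s_{k-1} − q_k·s_k, t_{k+1} = t_{k-1} − q_k·t_k, so r_k = a·s_k + b·t_k at every step:
  q = 1: r = 175, s = 1 − 1·0 = 1, t = 0 − 1·1 = -1  (check: 535·1 + 360·(-1) = 175)
  q = 2: r = 10, s = 0 − 2·1 = -2, t = 1 − 2·(-1) = 3  (check: 535·(-2) + 360·3 = 10)
  q = 17: r = 5, s = 1 − 17·(-2) = 35, t = -1 − 17·3 = -52  (check: 535·35 + 360·(-52) = 5)
The row with r = 5 (the gcd) gives the Bezout coefficients s = 35, t = -52.
Result: 535 · (35) + 360 · (-52) = 5.

gcd(535, 360) = 5; s = 35, t = -52 (check: 535·35 + 360·(-52) = 5).


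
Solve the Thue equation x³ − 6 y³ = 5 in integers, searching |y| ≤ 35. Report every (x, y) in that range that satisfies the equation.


The equation is x³ - 6y³ = 5. For fixed y, x³ = 6·y³ + 5, so a solution requires the RHS to be a perfect cube.
Strategy: iterate y from -35 to 35, compute RHS = 6·y³ + 5, and check whether it is a (positive or negative) perfect cube.
Check small values of y:
  y = 0: RHS = 5 is not a perfect cube.
  y = 1: RHS = 11 is not a perfect cube.
  y = -1: RHS = -1 = (-1)³ ⇒ x = -1 works.
  y = 2: RHS = 53 is not a perfect cube.
  y = -2: RHS = -43 is not a perfect cube.
  y = 3: RHS = 167 is not a perfect cube.
  y = -3: RHS = -157 is not a perfect cube.
Continuing the search up to |y| = 35 finds no further solutions beyond those listed.
Collected solutions: (-1, -1).

Solutions (with |y| ≤ 35): (-1, -1).


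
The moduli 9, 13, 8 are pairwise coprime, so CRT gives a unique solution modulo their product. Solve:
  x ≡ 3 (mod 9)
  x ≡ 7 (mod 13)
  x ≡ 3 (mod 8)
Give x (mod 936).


Moduli 9, 13, 8 are pairwise coprime; by CRT there is a unique solution modulo M = 9 · 13 · 8 = 936.
Solve pairwise, accumulating the modulus:
  Start with x ≡ 3 (mod 9).
  Combine with x ≡ 7 (mod 13): since gcd(9, 13) = 1, we get a unique residue mod 117.
    Write x = 3 + 9·t and substitute into x ≡ 7 (mod 13): 9·t ≡ 7 − 3 = 4 (mod 13).
    The inverse of 9 mod 13 is 3 (since 9·3 = 27 = 2·13 + 1), so t ≡ 3·4 = 12 ≡ 12 (mod 13).
    Then x = 3 + 9·12 = 111, valid modulo lcm(9, 13) = 117: x ≡ 111 (mod 117).
  Combine with x ≡ 3 (mod 8): since gcd(117, 8) = 1, we get a unique residue mod 936.
    Write x = 111 + 117·t and substitute into x ≡ 3 (mod 8): 117·t ≡ 3 − 111 = -108 (mod 8).
    Reduce coefficients mod 8: 5·t ≡ 4 (mod 8).
    The inverse of 5 mod 8 is 5 (since 5·5 = 25 = 3·8 + 1), so t ≡ 5·4 = 20 ≡ 4 (mod 8).
    Then x = 111 + 117·4 = 579, valid modulo lcm(117, 8) = 936: x ≡ 579 (mod 936).
Verify: 579 mod 9 = 3 ✓, 579 mod 13 = 7 ✓, 579 mod 8 = 3 ✓.

x ≡ 579 (mod 936).


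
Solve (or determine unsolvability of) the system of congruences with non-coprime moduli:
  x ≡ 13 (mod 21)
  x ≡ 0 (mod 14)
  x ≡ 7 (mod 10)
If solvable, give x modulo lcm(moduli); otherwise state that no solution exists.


Moduli 21, 14, 10 are not pairwise coprime, so CRT works modulo lcm(m_i) when all pairwise compatibility conditions hold.
Pairwise compatibility: gcd(m_i, m_j) must divide a_i - a_j for every pair.
Merge one congruence at a time:
  Start: x ≡ 13 (mod 21).
  Combine with x ≡ 0 (mod 14): gcd(21, 14) = 7, and 0 - 13 = -13 is NOT divisible by 7.
    ⇒ system is inconsistent (no integer solution).

No solution (the system is inconsistent).


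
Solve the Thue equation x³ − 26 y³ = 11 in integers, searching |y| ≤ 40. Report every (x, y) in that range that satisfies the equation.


The equation is x³ - 26y³ = 11. For fixed y, x³ = 26·y³ + 11, so a solution requires the RHS to be a perfect cube.
Strategy: iterate y from -40 to 40, compute RHS = 26·y³ + 11, and check whether it is a (positive or negative) perfect cube.
Check small values of y:
  y = 0: RHS = 11 is not a perfect cube.
  y = 1: RHS = 37 is not a perfect cube.
  y = -1: RHS = -15 is not a perfect cube.
  y = 2: RHS = 219 is not a perfect cube.
  y = -2: RHS = -197 is not a perfect cube.
  y = 3: RHS = 713 is not a perfect cube.
  y = -3: RHS = -691 is not a perfect cube.
Continuing the search up to |y| = 40 finds no solutions either.
No (x, y) in the scanned range satisfies the equation.

No integer solutions with |y| ≤ 40.


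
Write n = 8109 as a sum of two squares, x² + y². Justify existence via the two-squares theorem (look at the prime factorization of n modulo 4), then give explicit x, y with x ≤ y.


Step 1: Factor n = 8109 = 3^2 · 17 · 53.
Step 2: Check the mod-4 condition on each prime factor: 3 ≡ 3 (mod 4), exponent 2 (must be even); 17 ≡ 1 (mod 4), exponent 1; 53 ≡ 1 (mod 4), exponent 1.
All primes ≡ 3 (mod 4) appear to even exponent (or don't appear), so by the two-squares theorem n IS expressible as a sum of two squares.
Step 3: Build a representation. Group n = k² · m with k = 3 and m = 17 · 53 = 901 (a product of primes ≡ 1 (mod 4)); a representation of m scales to one of n via (k·x)² + (k·y)² = k²(x² + y²). Each prime p ≡ 1 (mod 4) is itself a sum of two squares; find a² by testing p − a² for a perfect square:
  17: 17 − 1² = 16 = 4² ⇒ 17 = 1² + 4².
  53: 53 − 1² = 52, 53 − 2² = 49 = 7² ⇒ 53 = 2² + 7².
  Combine using the Brahmagupta–Fibonacci identity (a² + b²)(c² + d²) = (ac − bd)² + (ad + bc)² = (ac + bd)² + (ad − bc)²:
  17 · 53 = 901: from (1² + 4²)(2² + 7²), take (1·2 − 4·7, 1·7 + 4·2) = (2 − 28, 7 + 8) = (-26, 15); dropping signs (only squares matter) gives (26, 15); check 26² + 15² = 676 + 225 = 901 ✓.
  Scale by k = 3: (3·26, 3·15) = (78, 45).
Step 4: Order so x ≤ y and verify: 45² + 78² = 2025 + 6084 = 8109 = n. ✓

n = 8109 = 45² + 78² (one valid representation with x ≤ y).


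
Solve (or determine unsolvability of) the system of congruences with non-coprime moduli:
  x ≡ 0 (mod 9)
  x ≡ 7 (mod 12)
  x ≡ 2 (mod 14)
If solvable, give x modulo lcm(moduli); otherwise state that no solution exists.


Moduli 9, 12, 14 are not pairwise coprime, so CRT works modulo lcm(m_i) when all pairwise compatibility conditions hold.
Pairwise compatibility: gcd(m_i, m_j) must divide a_i - a_j for every pair.
Merge one congruence at a time:
  Start: x ≡ 0 (mod 9).
  Combine with x ≡ 7 (mod 12): gcd(9, 12) = 3, and 7 - 0 = 7 is NOT divisible by 3.
    ⇒ system is inconsistent (no integer solution).

No solution (the system is inconsistent).


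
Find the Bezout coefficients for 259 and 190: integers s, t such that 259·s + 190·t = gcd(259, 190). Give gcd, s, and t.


Euclidean algorithm on (259, 190) — divide until remainder is 0:
  259 = 1 · 190 + 69
  190 = 2 · 69 + 52
  69 = 1 · 52 + 17
  52 = 3 · 17 + 1
  17 = 17 · 1 + 0
gcd(259, 190) = 1.
Track Bezout coefficients alongside the remainders: start with r₀ = 259 = a·1 + b·0 (s = 1, t = 0) and r₁ = 190 = a·0 + b·1 (s = 0, t = 1); each new remainder r_{k+1} = r_{k-1} − q_k·r_k inherits s_{k+1} = s_{k-1} − q_k·s_k, t_{k+1} = t_{k-1} − q_k·t_k, so r_k = a·s_k + b·t_k at every step:
  q = 1: r = 69, s = 1 − 1·0 = 1, t = 0 − 1·1 = -1  (check: 259·1 + 190·(-1) = 69)
  q = 2: r = 52, s = 0 − 2·1 = -2, t = 1 − 2·(-1) = 3  (check: 259·(-2) + 190·3 = 52)
  q = 1: r = 17, s = 1 − 1·(-2) = 3, t = -1 − 1·3 = -4  (check: 259·3 + 190·(-4) = 17)
  q = 3: r = 1, s = -2 − 3·3 = -11, t = 3 − 3·(-4) = 15  (check: 259·(-11) + 190·15 = 1)
The row with r = 1 (the gcd) gives the Bezout coefficients s = -11, t = 15.
Result: 259 · (-11) + 190 · (15) = 1.

gcd(259, 190) = 1; s = -11, t = 15 (check: 259·(-11) + 190·15 = 1).


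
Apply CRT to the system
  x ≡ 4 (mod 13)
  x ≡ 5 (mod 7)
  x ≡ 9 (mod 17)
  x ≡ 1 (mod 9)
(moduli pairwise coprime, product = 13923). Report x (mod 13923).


Product of moduli M = 13 · 7 · 17 · 9 = 13923.
Merge one congruence at a time:
  Start: x ≡ 4 (mod 13).
  Combine with x ≡ 5 (mod 7); new modulus lcm = 91.
    Write x = 4 + 13·t and substitute into x ≡ 5 (mod 7): 13·t ≡ 5 − 4 = 1 (mod 7).
    Reduce coefficients mod 7: 6·t ≡ 1 (mod 7).
    The inverse of 6 mod 7 is 6 (since 6·6 = 36 = 5·7 + 1), so t ≡ 6·1 = 6 ≡ 6 (mod 7).
    Then x = 4 + 13·6 = 82, valid modulo lcm(13, 7) = 91: x ≡ 82 (mod 91).
  Combine with x ≡ 9 (mod 17); new modulus lcm = 1547.
    Write x = 82 + 91·t and substitute into x ≡ 9 (mod 17): 91·t ≡ 9 − 82 = -73 (mod 17).
    Reduce coefficients mod 17: 6·t ≡ 12 (mod 17).
    The inverse of 6 mod 17 is 3 (since 6·3 = 18 = 1·17 + 1), so t ≡ 3·12 = 36 ≡ 2 (mod 17).
    Then x = 82 + 91·2 = 264, valid modulo lcm(91, 17) = 1547: x ≡ 264 (mod 1547).
  Combine with x ≡ 1 (mod 9); new modulus lcm = 13923.
    Write x = 264 + 1547·t and substitute into x ≡ 1 (mod 9): 1547·t ≡ 1 − 264 = -263 (mod 9).
    Reduce coefficients mod 9: 8·t ≡ 7 (mod 9).
    The inverse of 8 mod 9 is 8 (since 8·8 = 64 = 7·9 + 1), so t ≡ 8·7 = 56 ≡ 2 (mod 9).
    Then x = 264 + 1547·2 = 3358, valid modulo lcm(1547, 9) = 13923: x ≡ 3358 (mod 13923).
Verify against each original: 3358 mod 13 = 4, 3358 mod 7 = 5, 3358 mod 17 = 9, 3358 mod 9 = 1.

x ≡ 3358 (mod 13923).


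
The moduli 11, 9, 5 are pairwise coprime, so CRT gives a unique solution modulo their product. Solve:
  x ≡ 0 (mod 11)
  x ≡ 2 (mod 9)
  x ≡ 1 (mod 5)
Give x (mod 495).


Moduli 11, 9, 5 are pairwise coprime; by CRT there is a unique solution modulo M = 11 · 9 · 5 = 495.
Solve pairwise, accumulating the modulus:
  Start with x ≡ 0 (mod 11).
  Combine with x ≡ 2 (mod 9): since gcd(11, 9) = 1, we get a unique residue mod 99.
    Write x = 0 + 11·t and substitute into x ≡ 2 (mod 9): 11·t ≡ 2 − 0 = 2 (mod 9).
    Reduce coefficients mod 9: 2·t ≡ 2 (mod 9).
    The inverse of 2 mod 9 is 5 (since 2·5 = 10 = 1·9 + 1), so t ≡ 5·2 = 10 ≡ 1 (mod 9).
    Then x = 0 + 11·1 = 11, valid modulo lcm(11, 9) = 99: x ≡ 11 (mod 99).
  Combine with x ≡ 1 (mod 5): since gcd(99, 5) = 1, we get a unique residue mod 495.
    Write x = 11 + 99·t and substitute into x ≡ 1 (mod 5): 99·t ≡ 1 − 11 = -10 (mod 5).
    Reduce coefficients mod 5: 4·t ≡ 0 (mod 5).
    The inverse of 4 mod 5 is 4 (since 4·4 = 16 = 3·5 + 1), so t ≡ 4·0 = 0 ≡ 0 (mod 5).
    Then x = 11 + 99·0 = 11, valid modulo lcm(99, 5) = 495: x ≡ 11 (mod 495).
Verify: 11 mod 11 = 0 ✓, 11 mod 9 = 2 ✓, 11 mod 5 = 1 ✓.

x ≡ 11 (mod 495).


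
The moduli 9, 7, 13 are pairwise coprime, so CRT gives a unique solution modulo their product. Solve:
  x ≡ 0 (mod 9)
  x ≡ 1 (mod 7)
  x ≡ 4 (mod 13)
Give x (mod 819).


Moduli 9, 7, 13 are pairwise coprime; by CRT there is a unique solution modulo M = 9 · 7 · 13 = 819.
Solve pairwise, accumulating the modulus:
  Start with x ≡ 0 (mod 9).
  Combine with x ≡ 1 (mod 7): since gcd(9, 7) = 1, we get a unique residue mod 63.
    Write x = 0 + 9·t and substitute into x ≡ 1 (mod 7): 9·t ≡ 1 − 0 = 1 (mod 7).
    Reduce coefficients mod 7: 2·t ≡ 1 (mod 7).
    The inverse of 2 mod 7 is 4 (since 2·4 = 8 = 1·7 + 1), so t ≡ 4·1 = 4 ≡ 4 (mod 7).
    Then x = 0 + 9·4 = 36, valid modulo lcm(9, 7) = 63: x ≡ 36 (mod 63).
  Combine with x ≡ 4 (mod 13): since gcd(63, 13) = 1, we get a unique residue mod 819.
    Write x = 36 + 63·t and substitute into x ≡ 4 (mod 13): 63·t ≡ 4 − 36 = -32 (mod 13).
    Reduce coefficients mod 13: 11·t ≡ 7 (mod 13).
    The inverse of 11 mod 13 is 6 (since 11·6 = 66 = 5·13 + 1), so t ≡ 6·7 = 42 ≡ 3 (mod 13).
    Then x = 36 + 63·3 = 225, valid modulo lcm(63, 13) = 819: x ≡ 225 (mod 819).
Verify: 225 mod 9 = 0 ✓, 225 mod 7 = 1 ✓, 225 mod 13 = 4 ✓.

x ≡ 225 (mod 819).


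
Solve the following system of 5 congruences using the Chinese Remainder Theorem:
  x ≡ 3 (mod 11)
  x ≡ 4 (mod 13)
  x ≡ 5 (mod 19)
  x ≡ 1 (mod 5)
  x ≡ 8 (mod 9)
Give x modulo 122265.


Product of moduli M = 11 · 13 · 19 · 5 · 9 = 122265.
Merge one congruence at a time:
  Start: x ≡ 3 (mod 11).
  Combine with x ≡ 4 (mod 13); new modulus lcm = 143.
    Write x = 3 + 11·t and substitute into x ≡ 4 (mod 13): 11·t ≡ 4 − 3 = 1 (mod 13).
    The inverse of 11 mod 13 is 6 (since 11·6 = 66 = 5·13 + 1), so t ≡ 6·1 = 6 ≡ 6 (mod 13).
    Then x = 3 + 11·6 = 69, valid modulo lcm(11, 13) = 143: x ≡ 69 (mod 143).
  Combine with x ≡ 5 (mod 19); new modulus lcm = 2717.
    Write x = 69 + 143·t and substitute into x ≡ 5 (mod 19): 143·t ≡ 5 − 69 = -64 (mod 19).
    Reduce coefficients mod 19: 10·t ≡ 12 (mod 19).
    The inverse of 10 mod 19 is 2 (since 10·2 = 20 = 1·19 + 1), so t ≡ 2·12 = 24 ≡ 5 (mod 19).
    Then x = 69 + 143·5 = 784, valid modulo lcm(143, 19) = 2717: x ≡ 784 (mod 2717).
  Combine with x ≡ 1 (mod 5); new modulus lcm = 13585.
    Write x = 784 + 2717·t and substitute into x ≡ 1 (mod 5): 2717·t ≡ 1 − 784 = -783 (mod 5).
    Reduce coefficients mod 5: 2·t ≡ 2 (mod 5).
    The inverse of 2 mod 5 is 3 (since 2·3 = 6 = 1·5 + 1), so t ≡ 3·2 = 6 ≡ 1 (mod 5).
    Then x = 784 + 2717·1 = 3501, valid modulo lcm(2717, 5) = 13585: x ≡ 3501 (mod 13585).
  Combine with x ≡ 8 (mod 9); new modulus lcm = 122265.
    Write x = 3501 + 13585·t and substitute into x ≡ 8 (mod 9): 13585·t ≡ 8 − 3501 = -3493 (mod 9).
    Reduce coefficients mod 9: 4·t ≡ 8 (mod 9).
    The inverse of 4 mod 9 is 7 (since 4·7 = 28 = 3·9 + 1), so t ≡ 7·8 = 56 ≡ 2 (mod 9).
    Then x = 3501 + 13585·2 = 30671, valid modulo lcm(13585, 9) = 122265: x ≡ 30671 (mod 122265).
Verify against each original: 30671 mod 11 = 3, 30671 mod 13 = 4, 30671 mod 19 = 5, 30671 mod 5 = 1, 30671 mod 9 = 8.

x ≡ 30671 (mod 122265).


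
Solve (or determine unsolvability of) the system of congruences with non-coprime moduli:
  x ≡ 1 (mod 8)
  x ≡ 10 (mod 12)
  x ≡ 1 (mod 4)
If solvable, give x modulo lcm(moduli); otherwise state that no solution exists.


Moduli 8, 12, 4 are not pairwise coprime, so CRT works modulo lcm(m_i) when all pairwise compatibility conditions hold.
Pairwise compatibility: gcd(m_i, m_j) must divide a_i - a_j for every pair.
Merge one congruence at a time:
  Start: x ≡ 1 (mod 8).
  Combine with x ≡ 10 (mod 12): gcd(8, 12) = 4, and 10 - 1 = 9 is NOT divisible by 4.
    ⇒ system is inconsistent (no integer solution).

No solution (the system is inconsistent).


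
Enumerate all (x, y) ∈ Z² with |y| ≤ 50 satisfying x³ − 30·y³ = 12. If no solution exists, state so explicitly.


The equation is x³ - 30y³ = 12. For fixed y, x³ = 30·y³ + 12, so a solution requires the RHS to be a perfect cube.
Strategy: iterate y from -50 to 50, compute RHS = 30·y³ + 12, and check whether it is a (positive or negative) perfect cube.
Check small values of y:
  y = 0: RHS = 12 is not a perfect cube.
  y = 1: RHS = 42 is not a perfect cube.
  y = -1: RHS = -18 is not a perfect cube.
  y = 2: RHS = 252 is not a perfect cube.
  y = -2: RHS = -228 is not a perfect cube.
  y = 3: RHS = 822 is not a perfect cube.
  y = -3: RHS = -798 is not a perfect cube.
Continuing the search up to |y| = 50 finds no solutions either.
No (x, y) in the scanned range satisfies the equation.

No integer solutions with |y| ≤ 50.


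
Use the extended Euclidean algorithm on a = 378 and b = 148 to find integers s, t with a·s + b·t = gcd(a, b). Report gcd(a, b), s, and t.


Euclidean algorithm on (378, 148) — divide until remainder is 0:
  378 = 2 · 148 + 82
  148 = 1 · 82 + 66
  82 = 1 · 66 + 16
  66 = 4 · 16 + 2
  16 = 8 · 2 + 0
gcd(378, 148) = 2.
Track Bezout coefficients alongside the remainders: start with r₀ = 378 = a·1 + b·0 (s = 1, t = 0) and r₁ = 148 = a·0 + b·1 (s = 0, t = 1); each new remainder r_{k+1} = r_{k-1} − q_k·r_k inherits s_{k+1} = s_{k-1} − q_k·s_k, t_{k+1} = t_{k-1} − q_k·t_k, so r_k = a·s_k + b·t_k at every step:
  q = 2: r = 82, s = 1 − 2·0 = 1, t = 0 − 2·1 = -2  (check: 378·1 + 148·(-2) = 82)
  q = 1: r = 66, s = 0 − 1·1 = -1, t = 1 − 1·(-2) = 3  (check: 378·(-1) + 148·3 = 66)
  q = 1: r = 16, s = 1 − 1·(-1) = 2, t = -2 − 1·3 = -5  (check: 378·2 + 148·(-5) = 16)
  q = 4: r = 2, s = -1 − 4·2 = -9, t = 3 − 4·(-5) = 23  (check: 378·(-9) + 148·23 = 2)
The row with r = 2 (the gcd) gives the Bezout coefficients s = -9, t = 23.
Result: 378 · (-9) + 148 · (23) = 2.

gcd(378, 148) = 2; s = -9, t = 23 (check: 378·(-9) + 148·23 = 2).


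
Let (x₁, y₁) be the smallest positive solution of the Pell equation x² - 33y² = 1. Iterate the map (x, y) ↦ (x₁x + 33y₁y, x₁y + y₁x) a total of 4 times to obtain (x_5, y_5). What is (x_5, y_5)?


Step 1: Find the fundamental solution (x₁, y₁) of x² - 33y² = 1.
  Expand √33 as a continued fraction. a₀ = ⌊√33⌋ = 5; iterate m_{k+1} = d_k·a_k − m_k, d_{k+1} = (33 − m_{k+1}²)/d_k, a_{k+1} = ⌊(a₀ + m_{k+1})/d_{k+1}⌋ (starting m₀ = 0, d₀ = 1), with convergents p_k = a_k·p_{k-1} + p_{k-2}, q_k = a_k·q_{k-1} + q_{k-2} (p₋₁ = 1, q₋₁ = 0):
  k = 0: a₀ = 5; p₀/q₀ = 5/1; p₀² − 33·q₀² = 25 − 33 = -8.
  k = 1: m = 5, d = 8, a = ⌊(5 + 5)/8⌋ = 1; p/q = (1·5 + 1)/(1·1 + 0) = 6/1; p² − 33·q² = 36 − 33 = 3.
  k = 2: m = 3, d = 3, a = ⌊(5 + 3)/3⌋ = 2; p/q = (2·6 + 5)/(2·1 + 1) = 17/3; p² − 33·q² = 289 − 297 = -8.
  k = 3: m = 3, d = 8, a = ⌊(5 + 3)/8⌋ = 1; p/q = (1·17 + 6)/(1·3 + 1) = 23/4; p² − 33·q² = 529 − 528 = 1.
  The first convergent with p² − 33·q² = 1 gives the fundamental solution (x₁, y₁) = (23, 4).
Step 2: Apply the recurrence (x_{n+1}, y_{n+1}) = (x₁x_n + 33y₁y_n, x₁y_n + y₁x_n) repeatedly.
  From (x_1, y_1) = (23, 4): x_2 = 23·23 + 33·4·4 = 1057; y_2 = 23·4 + 4·23 = 184.
  From (x_2, y_2) = (1057, 184): x_3 = 23·1057 + 33·4·184 = 48599; y_3 = 23·184 + 4·1057 = 8460.
  From (x_3, y_3) = (48599, 8460): x_4 = 23·48599 + 33·4·8460 = 2234497; y_4 = 23·8460 + 4·48599 = 388976.
  From (x_4, y_4) = (2234497, 388976): x_5 = 23·2234497 + 33·4·388976 = 102738263; y_5 = 23·388976 + 4·2234497 = 17884436.
Step 3: Verify x_5² - 33·y_5² = 10555150684257169 - 10555150684257168 = 1 (should be 1). ✓

(x_1, y_1) = (23, 4); (x_5, y_5) = (102738263, 17884436).


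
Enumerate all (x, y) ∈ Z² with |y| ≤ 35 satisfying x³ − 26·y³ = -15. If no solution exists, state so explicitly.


The equation is x³ - 26y³ = -15. For fixed y, x³ = 26·y³ − 15, so a solution requires the RHS to be a perfect cube.
Strategy: iterate y from -35 to 35, compute RHS = 26·y³ − 15, and check whether it is a (positive or negative) perfect cube.
Check small values of y:
  y = 0: RHS = -15 is not a perfect cube.
  y = 1: RHS = 11 is not a perfect cube.
  y = -1: RHS = -41 is not a perfect cube.
  y = 2: RHS = 193 is not a perfect cube.
  y = -2: RHS = -223 is not a perfect cube.
  y = 3: RHS = 687 is not a perfect cube.
  y = -3: RHS = -717 is not a perfect cube.
Continuing the search up to |y| = 35 finds no solutions either.
No (x, y) in the scanned range satisfies the equation.

No integer solutions with |y| ≤ 35.


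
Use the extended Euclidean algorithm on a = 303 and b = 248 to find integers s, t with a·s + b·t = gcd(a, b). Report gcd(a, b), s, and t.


Euclidean algorithm on (303, 248) — divide until remainder is 0:
  303 = 1 · 248 + 55
  248 = 4 · 55 + 28
  55 = 1 · 28 + 27
  28 = 1 · 27 + 1
  27 = 27 · 1 + 0
gcd(303, 248) = 1.
Track Bezout coefficients alongside the remainders: start with r₀ = 303 = a·1 + b·0 (s = 1, t = 0) and r₁ = 248 = a·0 + b·1 (s = 0, t = 1); each new remainder r_{k+1} = r_{k-1} − q_k·r_k inherits s_{k+1} = s_{k-1} − q_k·s_k, t_{k+1} = t_{k-1} − q_k·t_k, so r_k = a·s_k + b·t_k at every step:
  q = 1: r = 55, s = 1 − 1·0 = 1, t = 0 − 1·1 = -1  (check: 303·1 + 248·(-1) = 55)
  q = 4: r = 28, s = 0 − 4·1 = -4, t = 1 − 4·(-1) = 5  (check: 303·(-4) + 248·5 = 28)
  q = 1: r = 27, s = 1 − 1·(-4) = 5, t = -1 − 1·5 = -6  (check: 303·5 + 248·(-6) = 27)
  q = 1: r = 1, s = -4 − 1·5 = -9, t = 5 − 1·(-6) = 11  (check: 303·(-9) + 248·11 = 1)
The row with r = 1 (the gcd) gives the Bezout coefficients s = -9, t = 11.
Result: 303 · (-9) + 248 · (11) = 1.

gcd(303, 248) = 1; s = -9, t = 11 (check: 303·(-9) + 248·11 = 1).


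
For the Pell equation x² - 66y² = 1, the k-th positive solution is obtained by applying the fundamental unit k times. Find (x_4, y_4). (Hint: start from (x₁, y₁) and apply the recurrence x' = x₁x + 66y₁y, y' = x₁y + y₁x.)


Step 1: Find the fundamental solution (x₁, y₁) of x² - 66y² = 1.
  Expand √66 as a continued fraction. a₀ = ⌊√66⌋ = 8; iterate m_{k+1} = d_k·a_k − m_k, d_{k+1} = (66 − m_{k+1}²)/d_k, a_{k+1} = ⌊(a₀ + m_{k+1})/d_{k+1}⌋ (starting m₀ = 0, d₀ = 1), with convergents p_k = a_k·p_{k-1} + p_{k-2}, q_k = a_k·q_{k-1} + q_{k-2} (p₋₁ = 1, q₋₁ = 0):
  k = 0: a₀ = 8; p₀/q₀ = 8/1; p₀² − 66·q₀² = 64 − 66 = -2.
  k = 1: m = 8, d = 2, a = ⌊(8 + 8)/2⌋ = 8; p/q = (8·8 + 1)/(8·1 + 0) = 65/8; p² − 66·q² = 4225 − 4224 = 1.
  The first convergent with p² − 66·q² = 1 gives the fundamental solution (x₁, y₁) = (65, 8).
Step 2: Apply the recurrence (x_{n+1}, y_{n+1}) = (x₁x_n + 66y₁y_n, x₁y_n + y₁x_n) repeatedly.
  From (x_1, y_1) = (65, 8): x_2 = 65·65 + 66·8·8 = 8449; y_2 = 65·8 + 8·65 = 1040.
  From (x_2, y_2) = (8449, 1040): x_3 = 65·8449 + 66·8·1040 = 1098305; y_3 = 65·1040 + 8·8449 = 135192.
  From (x_3, y_3) = (1098305, 135192): x_4 = 65·1098305 + 66·8·135192 = 142771201; y_4 = 65·135192 + 8·1098305 = 17573920.
Step 3: Verify x_4² - 66·y_4² = 20383615834982401 - 20383615834982400 = 1 (should be 1). ✓

(x_1, y_1) = (65, 8); (x_4, y_4) = (142771201, 17573920).


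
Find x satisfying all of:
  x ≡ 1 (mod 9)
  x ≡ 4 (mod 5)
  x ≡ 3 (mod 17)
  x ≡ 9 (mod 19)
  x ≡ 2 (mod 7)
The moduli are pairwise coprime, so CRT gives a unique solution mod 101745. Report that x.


Product of moduli M = 9 · 5 · 17 · 19 · 7 = 101745.
Merge one congruence at a time:
  Start: x ≡ 1 (mod 9).
  Combine with x ≡ 4 (mod 5); new modulus lcm = 45.
    Write x = 1 + 9·t and substitute into x ≡ 4 (mod 5): 9·t ≡ 4 − 1 = 3 (mod 5).
    Reduce coefficients mod 5: 4·t ≡ 3 (mod 5).
    The inverse of 4 mod 5 is 4 (since 4·4 = 16 = 3·5 + 1), so t ≡ 4·3 = 12 ≡ 2 (mod 5).
    Then x = 1 + 9·2 = 19, valid modulo lcm(9, 5) = 45: x ≡ 19 (mod 45).
  Combine with x ≡ 3 (mod 17); new modulus lcm = 765.
    Write x = 19 + 45·t and substitute into x ≡ 3 (mod 17): 45·t ≡ 3 − 19 = -16 (mod 17).
    Reduce coefficients mod 17: 11·t ≡ 1 (mod 17).
    The inverse of 11 mod 17 is 14 (since 11·14 = 154 = 9·17 + 1), so t ≡ 14·1 = 14 ≡ 14 (mod 17).
    Then x = 19 + 45·14 = 649, valid modulo lcm(45, 17) = 765: x ≡ 649 (mod 765).
  Combine with x ≡ 9 (mod 19); new modulus lcm = 14535.
    Write x = 649 + 765·t and substitute into x ≡ 9 (mod 19): 765·t ≡ 9 − 649 = -640 (mod 19).
    Reduce coefficients mod 19: 5·t ≡ 6 (mod 19).
    The inverse of 5 mod 19 is 4 (since 5·4 = 20 = 1·19 + 1), so t ≡ 4·6 = 24 ≡ 5 (mod 19).
    Then x = 649 + 765·5 = 4474, valid modulo lcm(765, 19) = 14535: x ≡ 4474 (mod 14535).
  Combine with x ≡ 2 (mod 7); new modulus lcm = 101745.
    Write x = 4474 + 14535·t and substitute into x ≡ 2 (mod 7): 14535·t ≡ 2 − 4474 = -4472 (mod 7).
    Reduce coefficients mod 7: 3·t ≡ 1 (mod 7).
    The inverse of 3 mod 7 is 5 (since 3·5 = 15 = 2·7 + 1), so t ≡ 5·1 = 5 ≡ 5 (mod 7).
    Then x = 4474 + 14535·5 = 77149, valid modulo lcm(14535, 7) = 101745: x ≡ 77149 (mod 101745).
Verify against each original: 77149 mod 9 = 1, 77149 mod 5 = 4, 77149 mod 17 = 3, 77149 mod 19 = 9, 77149 mod 7 = 2.

x ≡ 77149 (mod 101745).


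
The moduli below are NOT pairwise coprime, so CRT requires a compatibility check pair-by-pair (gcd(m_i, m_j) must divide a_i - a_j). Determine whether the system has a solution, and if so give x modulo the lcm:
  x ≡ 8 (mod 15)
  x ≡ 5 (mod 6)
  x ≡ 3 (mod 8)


Moduli 15, 6, 8 are not pairwise coprime, so CRT works modulo lcm(m_i) when all pairwise compatibility conditions hold.
Pairwise compatibility: gcd(m_i, m_j) must divide a_i - a_j for every pair.
Merge one congruence at a time:
  Start: x ≡ 8 (mod 15).
  Combine with x ≡ 5 (mod 6): gcd(15, 6) = 3; 5 - 8 = -3, which IS divisible by 3, so compatible.
    Write x = 8 + 15·t and substitute into x ≡ 5 (mod 6): 15·t ≡ 5 − 8 = -3 (mod 6).
    Divide the congruence (and modulus) by g = 3: 5·t ≡ -1 (mod 2).
    Reduce coefficients mod 2: 1·t ≡ 1 (mod 2).
    So t ≡ 1 (mod 2).
    Then x = 8 + 15·1 = 23, valid modulo lcm(15, 6) = 30: x ≡ 23 (mod 30).
  Combine with x ≡ 3 (mod 8): gcd(30, 8) = 2; 3 - 23 = -20, which IS divisible by 2, so compatible.
    Write x = 23 + 30·t and substitute into x ≡ 3 (mod 8): 30·t ≡ 3 − 23 = -20 (mod 8).
    Divide the congruence (and modulus) by g = 2: 15·t ≡ -10 (mod 4).
    Reduce coefficients mod 4: 3·t ≡ 2 (mod 4).
    The inverse of 3 mod 4 is 3 (since 3·3 = 9 = 2·4 + 1), so t ≡ 3·2 = 6 ≡ 2 (mod 4).
    Then x = 23 + 30·2 = 83, valid modulo lcm(30, 8) = 120: x ≡ 83 (mod 120).
Verify: 83 mod 15 = 8, 83 mod 6 = 5, 83 mod 8 = 3.

x ≡ 83 (mod 120).


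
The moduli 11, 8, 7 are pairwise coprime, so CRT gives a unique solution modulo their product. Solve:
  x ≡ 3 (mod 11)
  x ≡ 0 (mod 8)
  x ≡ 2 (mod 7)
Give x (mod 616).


Moduli 11, 8, 7 are pairwise coprime; by CRT there is a unique solution modulo M = 11 · 8 · 7 = 616.
Solve pairwise, accumulating the modulus:
  Start with x ≡ 3 (mod 11).
  Combine with x ≡ 0 (mod 8): since gcd(11, 8) = 1, we get a unique residue mod 88.
    Write x = 3 + 11·t and substitute into x ≡ 0 (mod 8): 11·t ≡ 0 − 3 = -3 (mod 8).
    Reduce coefficients mod 8: 3·t ≡ 5 (mod 8).
    The inverse of 3 mod 8 is 3 (since 3·3 = 9 = 1·8 + 1), so t ≡ 3·5 = 15 ≡ 7 (mod 8).
    Then x = 3 + 11·7 = 80, valid modulo lcm(11, 8) = 88: x ≡ 80 (mod 88).
  Combine with x ≡ 2 (mod 7): since gcd(88, 7) = 1, we get a unique residue mod 616.
    Write x = 80 + 88·t and substitute into x ≡ 2 (mod 7): 88·t ≡ 2 − 80 = -78 (mod 7).
    Reduce coefficients mod 7: 4·t ≡ 6 (mod 7).
    The inverse of 4 mod 7 is 2 (since 4·2 = 8 = 1·7 + 1), so t ≡ 2·6 = 12 ≡ 5 (mod 7).
    Then x = 80 + 88·5 = 520, valid modulo lcm(88, 7) = 616: x ≡ 520 (mod 616).
Verify: 520 mod 11 = 3 ✓, 520 mod 8 = 0 ✓, 520 mod 7 = 2 ✓.

x ≡ 520 (mod 616).


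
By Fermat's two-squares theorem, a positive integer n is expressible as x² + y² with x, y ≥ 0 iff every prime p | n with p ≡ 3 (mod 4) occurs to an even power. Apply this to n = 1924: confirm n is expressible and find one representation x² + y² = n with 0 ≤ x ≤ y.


Step 1: Factor n = 1924 = 2^2 · 13 · 37.
Step 2: Check the mod-4 condition on each prime factor: 2 = 2 (special); 13 ≡ 1 (mod 4), exponent 1; 37 ≡ 1 (mod 4), exponent 1.
All primes ≡ 3 (mod 4) appear to even exponent (or don't appear), so by the two-squares theorem n IS expressible as a sum of two squares.
Step 3: Build a representation. Group n = k² · m with k = 2 and m = 13 · 37 = 481 (a product of primes ≡ 1 (mod 4)); a representation of m scales to one of n via (k·x)² + (k·y)² = k²(x² + y²). Each prime p ≡ 1 (mod 4) is itself a sum of two squares; find a² by testing p − a² for a perfect square:
  13: 13 − 1² = 12, 13 − 2² = 9 = 3² ⇒ 13 = 2² + 3².
  37: 37 − 1² = 36 = 6² ⇒ 37 = 1² + 6².
  Combine using the Brahmagupta–Fibonacci identity (a² + b²)(c² + d²) = (ac − bd)² + (ad + bc)² = (ac + bd)² + (ad − bc)²:
  13 · 37 = 481: from (2² + 3²)(1² + 6²), take (2·1 − 3·6, 2·6 + 3·1) = (2 − 18, 12 + 3) = (-16, 15); dropping signs (only squares matter) gives (16, 15); check 16² + 15² = 256 + 225 = 481 ✓.
  Scale by k = 2: (2·16, 2·15) = (32, 30).
Step 4: Order so x ≤ y and verify: 30² + 32² = 900 + 1024 = 1924 = n. ✓

n = 1924 = 30² + 32² (one valid representation with x ≤ y).


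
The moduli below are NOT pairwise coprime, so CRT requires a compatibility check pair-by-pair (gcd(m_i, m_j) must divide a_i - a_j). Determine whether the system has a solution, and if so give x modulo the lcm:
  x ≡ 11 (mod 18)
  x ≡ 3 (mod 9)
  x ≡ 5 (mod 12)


Moduli 18, 9, 12 are not pairwise coprime, so CRT works modulo lcm(m_i) when all pairwise compatibility conditions hold.
Pairwise compatibility: gcd(m_i, m_j) must divide a_i - a_j for every pair.
Merge one congruence at a time:
  Start: x ≡ 11 (mod 18).
  Combine with x ≡ 3 (mod 9): gcd(18, 9) = 9, and 3 - 11 = -8 is NOT divisible by 9.
    ⇒ system is inconsistent (no integer solution).

No solution (the system is inconsistent).


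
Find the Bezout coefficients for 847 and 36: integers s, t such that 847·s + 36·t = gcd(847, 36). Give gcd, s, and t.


Euclidean algorithm on (847, 36) — divide until remainder is 0:
  847 = 23 · 36 + 19
  36 = 1 · 19 + 17
  19 = 1 · 17 + 2
  17 = 8 · 2 + 1
  2 = 2 · 1 + 0
gcd(847, 36) = 1.
Track Bezout coefficients alongside the remainders: start with r₀ = 847 = a·1 + b·0 (s = 1, t = 0) and r₁ = 36 = a·0 + b·1 (s = 0, t = 1); each new remainder r_{k+1} = r_{k-1} − q_k·r_k inherits s_{k+1} = s_{k-1} − q_k·s_k, t_{k+1} = t_{k-1} − q_k·t_k, so r_k = a·s_k + b·t_k at every step:
  q = 23: r = 19, s = 1 − 23·0 = 1, t = 0 − 23·1 = -23  (check: 847·1 + 36·(-23) = 19)
  q = 1: r = 17, s = 0 − 1·1 = -1, t = 1 − 1·(-23) = 24  (check: 847·(-1) + 36·24 = 17)
  q = 1: r = 2, s = 1 − 1·(-1) = 2, t = -23 − 1·24 = -47  (check: 847·2 + 36·(-47) = 2)
  q = 8: r = 1, s = -1 − 8·2 = -17, t = 24 − 8·(-47) = 400  (check: 847·(-17) + 36·400 = 1)
The row with r = 1 (the gcd) gives the Bezout coefficients s = -17, t = 400.
Result: 847 · (-17) + 36 · (400) = 1.

gcd(847, 36) = 1; s = -17, t = 400 (check: 847·(-17) + 36·400 = 1).


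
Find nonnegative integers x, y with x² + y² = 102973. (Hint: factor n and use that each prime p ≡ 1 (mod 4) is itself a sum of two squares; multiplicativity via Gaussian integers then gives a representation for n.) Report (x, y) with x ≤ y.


Step 1: Factor n = 102973 = 13 · 89^2.
Step 2: Check the mod-4 condition on each prime factor: 13 ≡ 1 (mod 4), exponent 1; 89 ≡ 1 (mod 4), exponent 2.
All primes ≡ 3 (mod 4) appear to even exponent (or don't appear), so by the two-squares theorem n IS expressible as a sum of two squares.
Step 3: Build a representation. Here n = 13 · 89 · 89 is a product of primes ≡ 1 (mod 4). Each prime p ≡ 1 (mod 4) is itself a sum of two squares; find a² by testing p − a² for a perfect square:
  13: 13 − 1² = 12, 13 − 2² = 9 = 3² ⇒ 13 = 2² + 3².
  89: 89 − 1² = 88, 89 − 2² = 85, 89 − 3² = 80, 89 − 4² = 73, 89 − 5² = 64 = 8² ⇒ 89 = 5² + 8².
  Combine using the Brahmagupta–Fibonacci identity (a² + b²)(c² + d²) = (ac − bd)² + (ad + bc)² = (ac + bd)² + (ad − bc)²:
  13 · 89 = 1157: from (2² + 3²)(5² + 8²), take (2·5 − 3·8, 2·8 + 3·5) = (10 − 24, 16 + 15) = (-14, 31); dropping signs (only squares matter) gives (14, 31); check 14² + 31² = 196 + 961 = 1157 ✓.
  1157 · 89 = 102973: from (14² + 31²)(5² + 8²), take (14·5 − 31·8, 14·8 + 31·5) = (70 − 248, 112 + 155) = (-178, 267); dropping signs (only squares matter) gives (178, 267); check 178² + 267² = 31684 + 71289 = 102973 ✓.
Step 4: Order so x ≤ y and verify: 178² + 267² = 31684 + 71289 = 102973 = n. ✓

n = 102973 = 178² + 267² (one valid representation with x ≤ y).
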